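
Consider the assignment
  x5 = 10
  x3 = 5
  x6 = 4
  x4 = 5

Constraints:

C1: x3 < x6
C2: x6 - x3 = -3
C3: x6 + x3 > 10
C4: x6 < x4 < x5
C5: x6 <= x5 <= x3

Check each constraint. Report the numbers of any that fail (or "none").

C1: x3 = 5, x6 = 4; 5 ≥ 4 (want <) — fails.
C2: x6 - x3 = 4 - 5 = -1, not -3 — fails.
C3: x6 + x3 = 4 + 5 = 9; 9 ≤ 10, bound 10 not met — fails.
C4: values 4 < 5 < 10 — holds.
C5: values 4, 10, 5; x5 = 10 is not <= x3 = 5 — fails.

Constraints 1, 2, 3, and 5 do not hold.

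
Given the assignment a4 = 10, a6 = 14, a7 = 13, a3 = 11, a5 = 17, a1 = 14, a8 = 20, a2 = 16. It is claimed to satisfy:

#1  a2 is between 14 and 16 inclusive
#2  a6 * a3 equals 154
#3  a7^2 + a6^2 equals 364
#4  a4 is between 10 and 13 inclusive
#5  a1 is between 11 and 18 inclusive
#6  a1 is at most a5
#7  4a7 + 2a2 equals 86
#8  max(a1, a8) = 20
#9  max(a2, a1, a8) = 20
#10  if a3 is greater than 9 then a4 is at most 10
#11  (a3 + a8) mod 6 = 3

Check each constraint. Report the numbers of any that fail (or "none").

#1 a2 = 16 lies in [14, 16]  ✓
#2 a6 * a3 = 14 * 11 = 154  ✓
#3 a7^2 + a6^2 = 13^2 + 14^2 = 169 + 196 = 365, not 364  ✗
#4 a4 = 10 lies in [10, 13]  ✓
#5 a1 = 14 lies in [11, 18]  ✓
#6 a1 = 14, a5 = 17; 14 ≤ 17  ✓
#7 4a7 + 2a2 = 4(13) + 2(16) = 84, not 86  ✗
#8 max(14, 20) = 20  ✓
#9 max(16, 14, 20) = 20  ✓
#10 a3 = 11 > 9, so we need a4 ≤ 10; a4 = 10 ≤ 10  ✓
#11 a3 + a8 = 31; 31 mod 6 = 1, not 3  ✗

Constraints 3, 7, and 11 do not hold.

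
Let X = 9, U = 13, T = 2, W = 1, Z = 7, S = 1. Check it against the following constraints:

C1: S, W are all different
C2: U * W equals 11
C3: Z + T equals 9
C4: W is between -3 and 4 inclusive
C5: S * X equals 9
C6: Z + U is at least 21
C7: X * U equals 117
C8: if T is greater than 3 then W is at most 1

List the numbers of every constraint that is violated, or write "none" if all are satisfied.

The assignment fails constraints 1, 2, 6.

C1: S = W = 1, not all different  false
C2: U * W = 13 * 1 = 13, not 11  false
C3: Z + T = 7 + 2 = 9  true
C4: W = 1 lies in [-3, 4]  true
C5: S * X = 1 * 9 = 9  true
C6: Z + U = 7 + 13 = 20; 20 < 21, bound 21 not met  false
C7: X * U = 9 * 13 = 117  true
C8: T = 2, not > 3; antecedent false, conditional vacuously true  true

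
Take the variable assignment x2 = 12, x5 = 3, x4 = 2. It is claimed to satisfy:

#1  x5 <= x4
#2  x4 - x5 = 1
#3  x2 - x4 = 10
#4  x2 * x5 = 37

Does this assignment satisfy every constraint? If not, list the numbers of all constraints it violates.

#1 x5 = 3, x4 = 2; 3 > 2 (want ≤) — violated.
#2 x4 - x5 = 2 - 3 = -1, not 1 — violated.
#3 x2 - x4 = 12 - 2 = 10 — OK.
#4 x2 * x5 = 12 * 3 = 36, not 37 — violated.

Constraints 1, 2, and 4 do not hold.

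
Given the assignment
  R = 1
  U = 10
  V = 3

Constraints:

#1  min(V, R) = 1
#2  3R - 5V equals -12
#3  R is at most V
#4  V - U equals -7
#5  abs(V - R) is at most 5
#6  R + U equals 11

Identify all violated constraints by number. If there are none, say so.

None — every constraint holds.

#1 min(3, 1) = 1 — holds.
#2 3R - 5V = 3(1) - 5(3) = -12 — holds.
#3 R = 1, V = 3; 1 ≤ 3 — holds.
#4 V - U = 3 - 10 = -7 — holds.
#5 abs(3 - 1) = 2; 2 ≤ 5 — holds.
#6 R + U = 1 + 10 = 11 — holds.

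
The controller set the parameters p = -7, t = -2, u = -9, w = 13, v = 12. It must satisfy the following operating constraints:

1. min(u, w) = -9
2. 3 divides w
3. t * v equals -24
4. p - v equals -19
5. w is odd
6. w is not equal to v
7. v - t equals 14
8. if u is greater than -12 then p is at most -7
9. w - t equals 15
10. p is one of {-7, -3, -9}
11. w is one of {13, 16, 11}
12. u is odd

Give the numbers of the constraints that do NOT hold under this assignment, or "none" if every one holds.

1. min(-9, 13) = -9 — holds.
2. 13 = 3*4 + 1, so 3 does not divide 13 — fails.
3. t * v = -2 * 12 = -24 — holds.
4. p - v = -7 - 12 = -19 — holds.
5. w = 13 is odd — holds.
6. w = 13, v = 12; distinct — holds.
7. v - t = 12 - (-2) = 14 — holds.
8. u = -9 > -12, so we need p ≤ -7; p = -7 ≤ -7 — holds.
9. w - t = 13 - (-2) = 15 — holds.
10. p = -7 is in {-7, -3, -9} — holds.
11. w = 13 is in {13, 16, 11} — holds.
12. u = -9 is odd — holds.

No — constraint 2 is not satisfied.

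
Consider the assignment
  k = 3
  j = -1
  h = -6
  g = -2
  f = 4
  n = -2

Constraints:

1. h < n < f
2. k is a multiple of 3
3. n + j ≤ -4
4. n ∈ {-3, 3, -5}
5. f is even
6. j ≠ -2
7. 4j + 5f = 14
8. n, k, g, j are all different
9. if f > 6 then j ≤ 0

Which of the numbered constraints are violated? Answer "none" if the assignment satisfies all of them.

Violated: 3, 4, 7, and 8.

1. values -6 < -2 < 4 — satisfied.
2. 3 / 3 = 1, so 3 divides 3 — satisfied.
3. n + j = -2 + (-1) = -3; -3 > -4, bound -4 not met — violated.
4. n = -2 is not in {-3, 3, -5} — violated.
5. f = 4 is even — satisfied.
6. j = -1, and -1 ≠ -2 — satisfied.
7. 4j + 5f = 4(-1) + 5(4) = 16, not 14 — violated.
8. n = g = -2, not all different — violated.
9. f = 4, not > 6; antecedent false, conditional vacuously true — satisfied.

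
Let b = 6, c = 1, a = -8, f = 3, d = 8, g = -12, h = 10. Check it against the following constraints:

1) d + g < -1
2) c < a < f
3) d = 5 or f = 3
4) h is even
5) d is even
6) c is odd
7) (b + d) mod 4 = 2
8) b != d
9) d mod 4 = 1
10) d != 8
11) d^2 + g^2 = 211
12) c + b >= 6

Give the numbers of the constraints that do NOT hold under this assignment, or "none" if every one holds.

1) d + g = 8 + (-12) = -4; -4 < -1  holds
2) values 1, -8, 3; c = 1 is not < a = -8  fails
3) d = 8 ≠ 5, but f = 3 = 3 (second disjunct)  holds
4) h = 10 is even  holds
5) d = 8 is even  holds
6) c = 1 is odd  holds
7) b + d = 14; 14 mod 4 = 2  holds
8) b = 6, d = 8; distinct  holds
9) 8 mod 4 = 0, not 1  fails
10) d = 8, but 8 is required to differ  fails
11) d^2 + g^2 = 8^2 + (-12)^2 = 64 + 144 = 208, not 211  fails
12) c + b = 1 + 6 = 7; 7 ≥ 6  holds

Constraints 2, 9, 10, and 11 are violated.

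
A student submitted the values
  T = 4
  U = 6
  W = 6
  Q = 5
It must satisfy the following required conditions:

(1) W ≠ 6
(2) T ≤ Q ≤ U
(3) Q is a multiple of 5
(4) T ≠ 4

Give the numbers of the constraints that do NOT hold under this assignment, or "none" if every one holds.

(1) W = 6, but 6 is required to differ — violated.
(2) values 4 ≤ 5 ≤ 6 — OK.
(3) 5 / 5 = 1, so 5 divides 5 — OK.
(4) T = 4, but 4 is required to differ — violated.

Constraints 1, 4 are violated.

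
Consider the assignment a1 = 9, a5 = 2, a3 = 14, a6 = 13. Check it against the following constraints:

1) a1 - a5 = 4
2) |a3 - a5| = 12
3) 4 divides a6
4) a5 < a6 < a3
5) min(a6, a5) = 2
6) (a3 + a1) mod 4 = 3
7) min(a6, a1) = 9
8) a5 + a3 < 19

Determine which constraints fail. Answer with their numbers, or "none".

1) a1 - a5 = 9 - 2 = 7, not 4 — does not hold.
2) |14 - 2| = 12 — holds.
3) 13 = 4*3 + 1, so 4 does not divide 13 — does not hold.
4) values 2 < 13 < 14 — holds.
5) min(13, 2) = 2 — holds.
6) a3 + a1 = 23; 23 mod 4 = 3 — holds.
7) min(13, 9) = 9 — holds.
8) a5 + a3 = 2 + 14 = 16; 16 < 19 — holds.

Constraints 1 and 3 are violated.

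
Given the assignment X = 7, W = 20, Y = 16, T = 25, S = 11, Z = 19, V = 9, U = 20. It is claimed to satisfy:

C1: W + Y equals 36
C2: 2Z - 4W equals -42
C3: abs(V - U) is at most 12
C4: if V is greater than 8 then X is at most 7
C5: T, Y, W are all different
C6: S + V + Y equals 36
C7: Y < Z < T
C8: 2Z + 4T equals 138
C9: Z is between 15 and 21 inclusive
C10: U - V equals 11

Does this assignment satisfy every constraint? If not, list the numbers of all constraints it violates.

None — every constraint holds.

C1: W + Y = 20 + 16 = 36  yes
C2: 2Z - 4W = 2(19) - 4(20) = -42  yes
C3: abs(9 - 20) = 11; 11 ≤ 12  yes
C4: V = 9 > 8, so we need X ≤ 7; X = 7 ≤ 7  yes
C5: values 25, 16, 20 are pairwise distinct  yes
C6: S + V + Y = 11 + 9 + 16 = 36  yes
C7: values 16 < 19 < 25  yes
C8: 2Z + 4T = 2(19) + 4(25) = 138  yes
C9: Z = 19 lies in [15, 21]  yes
C10: U - V = 20 - 9 = 11  yes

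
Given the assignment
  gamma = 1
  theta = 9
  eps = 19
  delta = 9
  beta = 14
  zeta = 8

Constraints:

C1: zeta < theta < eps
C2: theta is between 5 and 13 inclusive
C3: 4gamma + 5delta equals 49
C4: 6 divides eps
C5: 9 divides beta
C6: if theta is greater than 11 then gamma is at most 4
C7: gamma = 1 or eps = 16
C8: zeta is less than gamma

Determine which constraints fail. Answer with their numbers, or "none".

C1: values 8 < 9 < 19 — satisfied.
C2: theta = 9 lies in [5, 13] — satisfied.
C3: 4gamma + 5delta = 4(1) + 5(9) = 49 — satisfied.
C4: 19 = 6*3 + 1, so 6 does not divide 19 — violated.
C5: 14 = 9*1 + 5, so 9 does not divide 14 — violated.
C6: theta = 9, not > 11; antecedent false, conditional vacuously true — satisfied.
C7: gamma = 1 = 1 (first disjunct) — satisfied.
C8: zeta = 8, gamma = 1; 8 ≥ 1 (want <) — violated.

Constraints 4, 5, 8 are violated.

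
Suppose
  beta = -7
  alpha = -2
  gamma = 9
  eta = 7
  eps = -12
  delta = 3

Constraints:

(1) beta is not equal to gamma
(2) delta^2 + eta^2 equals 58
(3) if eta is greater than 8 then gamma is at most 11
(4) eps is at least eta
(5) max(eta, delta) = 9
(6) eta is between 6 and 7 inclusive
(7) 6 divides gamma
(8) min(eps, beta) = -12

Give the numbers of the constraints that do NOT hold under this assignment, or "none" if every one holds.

Constraints 4, 5, and 7 do not hold.

(1) beta = -7, gamma = 9; distinct  OK
(2) delta^2 + eta^2 = 3^2 + 7^2 = 9 + 49 = 58  OK
(3) eta = 7, not > 8; antecedent false, conditional vacuously true  OK
(4) eps = -12, eta = 7; -12 < 7 (want ≥)  FAIL
(5) max(7, 3) = 7, not 9  FAIL
(6) eta = 7 lies in [6, 7]  OK
(7) 9 = 6*1 + 3, so 6 does not divide 9  FAIL
(8) min(-12, -7) = -12  OK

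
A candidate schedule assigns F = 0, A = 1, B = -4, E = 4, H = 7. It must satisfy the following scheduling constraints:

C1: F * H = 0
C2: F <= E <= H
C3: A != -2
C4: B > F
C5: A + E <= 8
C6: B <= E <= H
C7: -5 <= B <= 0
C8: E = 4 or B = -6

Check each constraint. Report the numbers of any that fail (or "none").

No — constraint 4 is not satisfied.

C1: F * H = 0 * 7 = 0  ✓
C2: values 0 <= 4 <= 7  ✓
C3: A = 1, and 1 ≠ -2  ✓
C4: B = -4, F = 0; -4 ≤ 0 (want >)  ✗
C5: A + E = 1 + 4 = 5; 5 ≤ 8  ✓
C6: values -4 <= 4 <= 7  ✓
C7: B = -4 lies in [-5, 0]  ✓
C8: E = 4 = 4 (first disjunct)  ✓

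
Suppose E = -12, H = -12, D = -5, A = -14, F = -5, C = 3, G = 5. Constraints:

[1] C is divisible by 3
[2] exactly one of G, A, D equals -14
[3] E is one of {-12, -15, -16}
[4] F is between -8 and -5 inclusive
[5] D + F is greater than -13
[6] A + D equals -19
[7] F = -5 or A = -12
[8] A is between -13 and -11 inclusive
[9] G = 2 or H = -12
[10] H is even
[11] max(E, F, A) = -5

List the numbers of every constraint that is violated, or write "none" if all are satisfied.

No — constraint 8 is not satisfied.

[1] 3 / 3 = 1, so 3 divides 3 — holds.
[2] G=5, A=-14, D=-5; 1 of them equals -14 — holds.
[3] E = -12 is in {-12, -15, -16} — holds.
[4] F = -5 lies in [-8, -5] — holds.
[5] D + F = -5 + (-5) = -10; -10 > -13 — holds.
[6] A + D = -14 + (-5) = -19 — holds.
[7] F = -5 = -5 (first disjunct) — holds.
[8] A = -14 is outside [-13, -11] — does not hold.
[9] G = 5 ≠ 2, but H = -12 = -12 (second disjunct) — holds.
[10] H = -12 is even — holds.
[11] max(-12, -5, -14) = -5 — holds.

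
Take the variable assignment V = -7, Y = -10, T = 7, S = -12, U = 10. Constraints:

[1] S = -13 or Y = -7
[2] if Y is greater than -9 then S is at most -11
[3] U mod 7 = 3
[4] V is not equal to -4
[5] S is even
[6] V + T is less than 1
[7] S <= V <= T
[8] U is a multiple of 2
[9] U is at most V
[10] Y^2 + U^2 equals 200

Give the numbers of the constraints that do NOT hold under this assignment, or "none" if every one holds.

[1] S = -12 ≠ -13 and Y = -10 ≠ -7; both disjuncts false  false
[2] Y = -10, not > -9; antecedent false, conditional vacuously true  true
[3] 10 mod 7 = 3  true
[4] V = -7, and -7 ≠ -4  true
[5] S = -12 is even  true
[6] V + T = -7 + 7 = 0; 0 < 1  true
[7] values -12 <= -7 <= 7  true
[8] 10 / 2 = 5, so 2 divides 10  true
[9] U = 10, V = -7; 10 > -7 (want ≤)  false
[10] Y^2 + U^2 = (-10)^2 + 10^2 = 100 + 100 = 200  true

Constraints 1 and 9 are violated.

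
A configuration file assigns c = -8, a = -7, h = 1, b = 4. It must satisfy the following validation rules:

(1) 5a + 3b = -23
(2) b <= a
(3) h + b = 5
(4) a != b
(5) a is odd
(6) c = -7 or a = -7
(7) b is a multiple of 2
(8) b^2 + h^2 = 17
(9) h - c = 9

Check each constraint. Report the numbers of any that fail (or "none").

Constraint 2 is violated.

(1) 5a + 3b = 5(-7) + 3(4) = -23  ✓
(2) b = 4, a = -7; 4 > -7 (want ≤)  ✗
(3) h + b = 1 + 4 = 5  ✓
(4) a = -7, b = 4; distinct  ✓
(5) a = -7 is odd  ✓
(6) c = -8 ≠ -7, but a = -7 = -7 (second disjunct)  ✓
(7) 4 / 2 = 2, so 2 divides 4  ✓
(8) b^2 + h^2 = 4^2 + 1^2 = 16 + 1 = 17  ✓
(9) h - c = 1 - (-8) = 9  ✓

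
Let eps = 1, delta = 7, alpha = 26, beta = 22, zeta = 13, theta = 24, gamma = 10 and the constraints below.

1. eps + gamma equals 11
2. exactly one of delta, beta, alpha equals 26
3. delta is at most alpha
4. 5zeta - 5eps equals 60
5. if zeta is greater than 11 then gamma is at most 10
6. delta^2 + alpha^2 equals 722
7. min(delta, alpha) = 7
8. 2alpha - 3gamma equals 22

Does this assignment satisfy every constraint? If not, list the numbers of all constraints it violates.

Constraint 6 is violated.

1. eps + gamma = 1 + 10 = 11 — holds.
2. delta=7, beta=22, alpha=26; 1 of them equals 26 — holds.
3. delta = 7, alpha = 26; 7 ≤ 26 — holds.
4. 5zeta - 5eps = 5(13) - 5(1) = 60 — holds.
5. zeta = 13 > 11, so we need gamma ≤ 10; gamma = 10 ≤ 10 — holds.
6. delta^2 + alpha^2 = 7^2 + 26^2 = 49 + 676 = 725, not 722 — fails.
7. min(7, 26) = 7 — holds.
8. 2alpha - 3gamma = 2(26) - 3(10) = 22 — holds.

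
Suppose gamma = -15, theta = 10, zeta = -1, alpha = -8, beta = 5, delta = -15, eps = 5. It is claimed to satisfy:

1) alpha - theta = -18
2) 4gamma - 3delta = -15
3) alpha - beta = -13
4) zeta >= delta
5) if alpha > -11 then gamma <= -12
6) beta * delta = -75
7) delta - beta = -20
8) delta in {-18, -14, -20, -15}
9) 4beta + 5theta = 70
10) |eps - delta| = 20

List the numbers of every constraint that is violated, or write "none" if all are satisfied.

1) alpha - theta = -8 - 10 = -18 — holds.
2) 4gamma - 3delta = 4(-15) - 3(-15) = -15 — holds.
3) alpha - beta = -8 - 5 = -13 — holds.
4) zeta = -1, delta = -15; -1 ≥ -15 — holds.
5) alpha = -8 > -11, so we need gamma ≤ -12; gamma = -15 ≤ -12 — holds.
6) beta * delta = 5 * (-15) = -75 — holds.
7) delta - beta = -15 - 5 = -20 — holds.
8) delta = -15 is in {-18, -14, -20, -15} — holds.
9) 4beta + 5theta = 4(5) + 5(10) = 70 — holds.
10) |5 - (-15)| = 20 — holds.

All constraints are satisfied.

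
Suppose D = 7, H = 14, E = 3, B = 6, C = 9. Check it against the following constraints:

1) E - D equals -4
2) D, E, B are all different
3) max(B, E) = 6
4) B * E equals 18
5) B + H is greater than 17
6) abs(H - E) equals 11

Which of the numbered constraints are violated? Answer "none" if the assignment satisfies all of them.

None — every constraint holds.

1) E - D = 3 - 7 = -4 — holds.
2) values 7, 3, 6 are pairwise distinct — holds.
3) max(6, 3) = 6 — holds.
4) B * E = 6 * 3 = 18 — holds.
5) B + H = 6 + 14 = 20; 20 > 17 — holds.
6) abs(14 - 3) = 11 — holds.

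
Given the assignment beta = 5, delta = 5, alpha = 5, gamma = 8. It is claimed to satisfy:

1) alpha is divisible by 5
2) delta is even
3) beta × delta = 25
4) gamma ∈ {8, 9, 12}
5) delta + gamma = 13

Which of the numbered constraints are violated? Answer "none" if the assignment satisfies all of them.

1) 5 / 5 = 1, so 5 divides 5 — OK.
2) delta = 5 is odd — violated.
3) beta × delta = 5 × 5 = 25 — OK.
4) gamma = 8 is in {8, 9, 12} — OK.
5) delta + gamma = 5 + 8 = 13 — OK.

Constraint 2 is violated.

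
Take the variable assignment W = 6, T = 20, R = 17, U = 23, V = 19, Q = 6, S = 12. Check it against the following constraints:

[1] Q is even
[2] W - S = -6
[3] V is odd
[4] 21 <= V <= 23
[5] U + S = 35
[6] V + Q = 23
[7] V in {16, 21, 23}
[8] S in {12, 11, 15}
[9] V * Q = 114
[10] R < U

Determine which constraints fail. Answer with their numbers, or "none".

[1] Q = 6 is even — holds.
[2] W - S = 6 - 12 = -6 — holds.
[3] V = 19 is odd — holds.
[4] V = 19 is outside [21, 23] — fails.
[5] U + S = 23 + 12 = 35 — holds.
[6] V + Q = 19 + 6 = 25, not 23 — fails.
[7] V = 19 is not in {16, 21, 23} — fails.
[8] S = 12 is in {12, 11, 15} — holds.
[9] V * Q = 19 * 6 = 114 — holds.
[10] R = 17, U = 23; 17 < 23 — holds.

Constraints 4, 6, and 7 do not hold.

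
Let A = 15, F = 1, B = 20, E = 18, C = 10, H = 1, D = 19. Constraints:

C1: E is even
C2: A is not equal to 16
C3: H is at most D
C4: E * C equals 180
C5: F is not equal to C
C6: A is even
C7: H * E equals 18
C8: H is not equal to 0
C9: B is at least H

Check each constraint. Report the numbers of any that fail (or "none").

C1: E = 18 is even  ✔
C2: A = 15, and 15 ≠ 16  ✔
C3: H = 1, D = 19; 1 ≤ 19  ✔
C4: E * C = 18 * 10 = 180  ✔
C5: F = 1, C = 10; distinct  ✔
C6: A = 15 is odd  ✘
C7: H * E = 1 * 18 = 18  ✔
C8: H = 1, and 1 ≠ 0  ✔
C9: B = 20, H = 1; 20 ≥ 1  ✔

The assignment fails constraint 6.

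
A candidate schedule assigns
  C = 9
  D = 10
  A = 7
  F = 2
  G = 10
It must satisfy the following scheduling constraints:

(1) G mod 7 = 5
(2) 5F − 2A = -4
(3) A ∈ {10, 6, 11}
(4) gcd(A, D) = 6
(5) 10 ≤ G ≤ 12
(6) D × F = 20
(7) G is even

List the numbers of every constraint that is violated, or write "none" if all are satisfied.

(1) 10 mod 7 = 3, not 5 — violated.
(2) 5F − 2A = 5(2) − 2(7) = -4 — OK.
(3) A = 7 is not in {10, 6, 11} — violated.
(4) gcd(7, 10) = 1, not 6 — violated.
(5) G = 10 lies in [10, 12] — OK.
(6) D × F = 10 × 2 = 20 — OK.
(7) G = 10 is even — OK.

No — constraints 1, 3, and 4 are not satisfied.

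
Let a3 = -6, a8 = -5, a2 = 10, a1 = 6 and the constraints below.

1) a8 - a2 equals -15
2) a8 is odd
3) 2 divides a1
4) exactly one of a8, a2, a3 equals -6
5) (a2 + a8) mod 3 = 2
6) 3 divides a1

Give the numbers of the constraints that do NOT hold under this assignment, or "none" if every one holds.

None — every constraint holds.

1) a8 - a2 = -5 - 10 = -15 — holds.
2) a8 = -5 is odd — holds.
3) 6 / 2 = 3, so 2 divides 6 — holds.
4) a8=-5, a2=10, a3=-6; 1 of them equals -6 — holds.
5) a2 + a8 = 5; 5 mod 3 = 2 — holds.
6) 6 / 3 = 2, so 3 divides 6 — holds.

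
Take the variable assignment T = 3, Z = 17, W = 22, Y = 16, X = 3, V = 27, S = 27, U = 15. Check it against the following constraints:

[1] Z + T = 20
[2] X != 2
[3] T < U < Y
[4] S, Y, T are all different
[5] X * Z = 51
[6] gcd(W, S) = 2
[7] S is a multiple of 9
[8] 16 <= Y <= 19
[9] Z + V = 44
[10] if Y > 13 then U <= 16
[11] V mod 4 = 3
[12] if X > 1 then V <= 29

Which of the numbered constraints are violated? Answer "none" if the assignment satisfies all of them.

[1] Z + T = 17 + 3 = 20  holds
[2] X = 3, and 3 ≠ 2  holds
[3] values 3 < 15 < 16  holds
[4] values 27, 16, 3 are pairwise distinct  holds
[5] X * Z = 3 * 17 = 51  holds
[6] gcd(22, 27) = 1, not 2  fails
[7] 27 / 9 = 3, so 9 divides 27  holds
[8] Y = 16 lies in [16, 19]  holds
[9] Z + V = 17 + 27 = 44  holds
[10] Y = 16 > 13, so we need U ≤ 16; U = 15 ≤ 16  holds
[11] 27 mod 4 = 3  holds
[12] X = 3 > 1, so we need V ≤ 29; V = 27 ≤ 29  holds

Violated: 6.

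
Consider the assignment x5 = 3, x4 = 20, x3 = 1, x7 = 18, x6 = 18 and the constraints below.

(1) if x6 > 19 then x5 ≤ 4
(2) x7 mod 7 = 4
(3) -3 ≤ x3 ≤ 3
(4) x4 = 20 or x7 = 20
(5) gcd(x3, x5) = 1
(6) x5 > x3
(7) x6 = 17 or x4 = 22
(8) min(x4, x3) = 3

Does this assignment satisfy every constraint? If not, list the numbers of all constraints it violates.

Violated: 7 and 8.

(1) x6 = 18, not > 19; antecedent false, conditional vacuously true  true
(2) 18 mod 7 = 4  true
(3) x3 = 1 lies in [-3, 3]  true
(4) x4 = 20 = 20 (first disjunct)  true
(5) gcd(1, 3) = 1  true
(6) x5 = 3, x3 = 1; 3 > 1  true
(7) x6 = 18 ≠ 17 and x4 = 20 ≠ 22; both disjuncts false  false
(8) min(20, 1) = 1, not 3  false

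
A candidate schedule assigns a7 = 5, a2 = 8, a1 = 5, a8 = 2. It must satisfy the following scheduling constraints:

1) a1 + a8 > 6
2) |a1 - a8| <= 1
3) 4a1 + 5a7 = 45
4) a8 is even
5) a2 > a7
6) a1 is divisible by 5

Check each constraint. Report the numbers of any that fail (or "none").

Constraint 2 does not hold.

1) a1 + a8 = 5 + 2 = 7; 7 > 6  OK
2) |5 - 2| = 3; 3 > 1, exceeds bound 1  FAIL
3) 4a1 + 5a7 = 4(5) + 5(5) = 45  OK
4) a8 = 2 is even  OK
5) a2 = 8, a7 = 5; 8 > 5  OK
6) 5 / 5 = 1, so 5 divides 5  OK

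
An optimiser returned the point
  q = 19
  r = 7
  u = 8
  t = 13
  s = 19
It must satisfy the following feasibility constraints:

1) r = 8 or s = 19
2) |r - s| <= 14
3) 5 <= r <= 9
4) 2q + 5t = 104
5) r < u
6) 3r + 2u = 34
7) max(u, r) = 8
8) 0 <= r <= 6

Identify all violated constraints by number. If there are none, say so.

1) r = 7 ≠ 8, but s = 19 = 19 (second disjunct) — satisfied.
2) |7 - 19| = 12; 12 ≤ 14 — satisfied.
3) r = 7 lies in [5, 9] — satisfied.
4) 2q + 5t = 2(19) + 5(13) = 103, not 104 — violated.
5) r = 7, u = 8; 7 < 8 — satisfied.
6) 3r + 2u = 3(7) + 2(8) = 37, not 34 — violated.
7) max(8, 7) = 8 — satisfied.
8) r = 7 is outside [0, 6] — violated.

Constraints 4, 6, 8 do not hold.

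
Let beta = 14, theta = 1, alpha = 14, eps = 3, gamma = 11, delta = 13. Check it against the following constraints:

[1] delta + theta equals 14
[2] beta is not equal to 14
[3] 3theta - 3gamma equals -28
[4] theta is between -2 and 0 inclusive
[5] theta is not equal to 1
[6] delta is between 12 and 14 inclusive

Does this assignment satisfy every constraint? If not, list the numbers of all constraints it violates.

[1] delta + theta = 13 + 1 = 14 — holds.
[2] beta = 14, but 14 is required to differ — does not hold.
[3] 3theta - 3gamma = 3(1) - 3(11) = -30, not -28 — does not hold.
[4] theta = 1 is outside [-2, 0] — does not hold.
[5] theta = 1, but 1 is required to differ — does not hold.
[6] delta = 13 lies in [12, 14] — holds.

No — constraints 2, 3, 4, and 5 are not satisfied.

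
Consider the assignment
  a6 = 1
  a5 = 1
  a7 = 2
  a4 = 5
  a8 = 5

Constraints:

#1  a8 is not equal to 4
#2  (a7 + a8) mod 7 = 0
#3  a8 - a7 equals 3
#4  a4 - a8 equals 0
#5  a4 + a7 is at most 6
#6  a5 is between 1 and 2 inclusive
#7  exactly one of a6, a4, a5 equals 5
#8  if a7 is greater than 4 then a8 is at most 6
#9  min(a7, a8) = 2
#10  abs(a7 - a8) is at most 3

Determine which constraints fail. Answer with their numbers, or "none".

#1 a8 = 5, and 5 ≠ 4 — satisfied.
#2 a7 + a8 = 7; 7 mod 7 = 0 — satisfied.
#3 a8 - a7 = 5 - 2 = 3 — satisfied.
#4 a4 - a8 = 5 - 5 = 0 — satisfied.
#5 a4 + a7 = 5 + 2 = 7; 7 > 6, bound 6 not met — violated.
#6 a5 = 1 lies in [1, 2] — satisfied.
#7 a6=1, a4=5, a5=1; 1 of them equals 5 — satisfied.
#8 a7 = 2, not > 4; antecedent false, conditional vacuously true — satisfied.
#9 min(2, 5) = 2 — satisfied.
#10 abs(2 - 5) = 3; 3 ≤ 3 — satisfied.

The assignment fails constraint 5.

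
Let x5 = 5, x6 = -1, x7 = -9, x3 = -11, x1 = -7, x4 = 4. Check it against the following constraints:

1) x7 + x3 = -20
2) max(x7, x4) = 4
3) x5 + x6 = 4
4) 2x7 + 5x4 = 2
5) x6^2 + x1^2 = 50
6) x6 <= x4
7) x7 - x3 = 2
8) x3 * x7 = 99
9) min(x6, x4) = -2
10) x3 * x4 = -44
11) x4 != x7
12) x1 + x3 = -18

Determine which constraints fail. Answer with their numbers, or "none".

1) x7 + x3 = -9 + (-11) = -20  ✓
2) max(-9, 4) = 4  ✓
3) x5 + x6 = 5 + (-1) = 4  ✓
4) 2x7 + 5x4 = 2(-9) + 5(4) = 2  ✓
5) x6^2 + x1^2 = (-1)^2 + (-7)^2 = 1 + 49 = 50  ✓
6) x6 = -1, x4 = 4; -1 ≤ 4  ✓
7) x7 - x3 = -9 - (-11) = 2  ✓
8) x3 * x7 = -11 * (-9) = 99  ✓
9) min(-1, 4) = -1, not -2  ✗
10) x3 * x4 = -11 * 4 = -44  ✓
11) x4 = 4, x7 = -9; distinct  ✓
12) x1 + x3 = -7 + (-11) = -18  ✓

No — constraint 9 is not satisfied.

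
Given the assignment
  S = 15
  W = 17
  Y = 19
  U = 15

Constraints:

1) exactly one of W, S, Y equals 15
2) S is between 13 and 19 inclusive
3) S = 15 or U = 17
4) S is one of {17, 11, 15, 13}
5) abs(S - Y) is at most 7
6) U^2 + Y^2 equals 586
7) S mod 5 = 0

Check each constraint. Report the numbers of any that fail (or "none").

All constraints are satisfied.

1) W=17, S=15, Y=19; 1 of them equals 15 — holds.
2) S = 15 lies in [13, 19] — holds.
3) S = 15 = 15 (first disjunct) — holds.
4) S = 15 is in {17, 11, 15, 13} — holds.
5) abs(15 - 19) = 4; 4 ≤ 7 — holds.
6) U^2 + Y^2 = 15^2 + 19^2 = 225 + 361 = 586 — holds.
7) 15 mod 5 = 0 — holds.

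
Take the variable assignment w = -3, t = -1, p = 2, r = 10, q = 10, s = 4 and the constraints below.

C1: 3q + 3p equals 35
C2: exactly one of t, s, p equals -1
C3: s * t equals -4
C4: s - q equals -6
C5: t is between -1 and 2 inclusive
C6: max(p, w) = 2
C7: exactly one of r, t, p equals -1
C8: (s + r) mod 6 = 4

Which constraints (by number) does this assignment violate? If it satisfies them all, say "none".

The assignment fails constraints 1 and 8.

C1: 3q + 3p = 3(10) + 3(2) = 36, not 35 — violated.
C2: t=-1, s=4, p=2; 1 of them equals -1 — satisfied.
C3: s * t = 4 * (-1) = -4 — satisfied.
C4: s - q = 4 - 10 = -6 — satisfied.
C5: t = -1 lies in [-1, 2] — satisfied.
C6: max(2, -3) = 2 — satisfied.
C7: r=10, t=-1, p=2; 1 of them equals -1 — satisfied.
C8: s + r = 14; 14 mod 6 = 2, not 4 — violated.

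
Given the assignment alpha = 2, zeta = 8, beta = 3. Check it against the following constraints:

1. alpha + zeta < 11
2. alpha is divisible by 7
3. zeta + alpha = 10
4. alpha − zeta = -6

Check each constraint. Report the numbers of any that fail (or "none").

1. alpha + zeta = 2 + 8 = 10; 10 < 11  true
2. 2 = 7×0 + 2, so 7 does not divide 2  false
3. zeta + alpha = 8 + 2 = 10  true
4. alpha − zeta = 2 − 8 = -6  true

Constraint 2 does not hold.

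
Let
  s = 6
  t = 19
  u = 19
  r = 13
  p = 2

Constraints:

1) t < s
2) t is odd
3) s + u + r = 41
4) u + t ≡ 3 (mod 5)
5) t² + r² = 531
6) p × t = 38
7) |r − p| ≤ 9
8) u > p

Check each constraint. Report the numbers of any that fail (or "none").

Constraints 1, 3, 5, and 7 do not hold.

1) t = 19, s = 6; 19 ≥ 6 (want <) — violated.
2) t = 19 is odd — satisfied.
3) s + u + r = 6 + 19 + 13 = 38, not 41 — violated.
4) u + t = 38; 38 mod 5 = 3 — satisfied.
5) t² + r² = 19² + 13² = 361 + 169 = 530, not 531 — violated.
6) p × t = 2 × 19 = 38 — satisfied.
7) |13 − 2| = 11; 11 > 9, exceeds bound 9 — violated.
8) u = 19, p = 2; 19 > 2 — satisfied.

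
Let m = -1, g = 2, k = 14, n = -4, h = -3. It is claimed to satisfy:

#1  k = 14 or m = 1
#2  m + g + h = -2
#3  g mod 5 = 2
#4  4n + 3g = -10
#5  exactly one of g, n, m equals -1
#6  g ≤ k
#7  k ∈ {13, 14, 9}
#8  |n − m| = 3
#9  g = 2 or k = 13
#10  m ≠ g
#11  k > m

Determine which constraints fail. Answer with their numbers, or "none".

All constraints are satisfied.

#1 k = 14 = 14 (first disjunct) — holds.
#2 m + g + h = -1 + 2 + (-3) = -2 — holds.
#3 2 mod 5 = 2 — holds.
#4 4n + 3g = 4(-4) + 3(2) = -10 — holds.
#5 g=2, n=-4, m=-1; 1 of them equals -1 — holds.
#6 g = 2, k = 14; 2 ≤ 14 — holds.
#7 k = 14 is in {13, 14, 9} — holds.
#8 |-4 − (-1)| = 3 — holds.
#9 g = 2 = 2 (first disjunct) — holds.
#10 m = -1, g = 2; distinct — holds.
#11 k = 14, m = -1; 14 > -1 — holds.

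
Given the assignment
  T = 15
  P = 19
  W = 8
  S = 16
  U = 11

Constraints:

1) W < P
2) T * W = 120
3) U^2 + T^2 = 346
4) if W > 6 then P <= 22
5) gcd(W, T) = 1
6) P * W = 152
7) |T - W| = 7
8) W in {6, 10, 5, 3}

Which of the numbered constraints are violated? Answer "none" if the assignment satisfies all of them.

1) W = 8, P = 19; 8 < 19  yes
2) T * W = 15 * 8 = 120  yes
3) U^2 + T^2 = 11^2 + 15^2 = 121 + 225 = 346  yes
4) W = 8 > 6, so we need P ≤ 22; P = 19 ≤ 22  yes
5) gcd(8, 15) = 1  yes
6) P * W = 19 * 8 = 152  yes
7) |15 - 8| = 7  yes
8) W = 8 is not in {6, 10, 5, 3}  no

Constraint 8 is violated.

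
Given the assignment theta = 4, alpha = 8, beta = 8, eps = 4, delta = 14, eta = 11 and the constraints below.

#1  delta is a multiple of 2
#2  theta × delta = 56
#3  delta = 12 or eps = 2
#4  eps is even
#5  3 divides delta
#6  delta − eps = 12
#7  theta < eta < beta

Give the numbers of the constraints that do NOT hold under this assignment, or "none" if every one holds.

No — constraints 3, 5, 6, and 7 are not satisfied.

#1 14 / 2 = 7, so 2 divides 14 — satisfied.
#2 theta × delta = 4 × 14 = 56 — satisfied.
#3 delta = 14 ≠ 12 and eps = 4 ≠ 2; both disjuncts false — violated.
#4 eps = 4 is even — satisfied.
#5 14 = 3×4 + 2, so 3 does not divide 14 — violated.
#6 delta − eps = 14 − 4 = 10, not 12 — violated.
#7 values 4, 11, 8; eta = 11 is not < beta = 8 — violated.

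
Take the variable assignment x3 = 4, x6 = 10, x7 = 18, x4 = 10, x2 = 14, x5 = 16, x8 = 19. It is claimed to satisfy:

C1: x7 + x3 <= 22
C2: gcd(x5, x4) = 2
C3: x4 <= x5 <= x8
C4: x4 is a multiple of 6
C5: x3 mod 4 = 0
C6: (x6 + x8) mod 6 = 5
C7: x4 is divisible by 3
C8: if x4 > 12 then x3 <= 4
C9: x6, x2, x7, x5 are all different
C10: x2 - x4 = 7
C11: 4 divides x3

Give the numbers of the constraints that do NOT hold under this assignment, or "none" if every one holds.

Constraints 4, 7, 10 do not hold.

C1: x7 + x3 = 18 + 4 = 22; 22 ≤ 22  holds
C2: gcd(16, 10) = 2  holds
C3: values 10 <= 16 <= 19  holds
C4: 10 = 6*1 + 4, so 6 does not divide 10  fails
C5: 4 mod 4 = 0  holds
C6: x6 + x8 = 29; 29 mod 6 = 5  holds
C7: 10 = 3*3 + 1, so 3 does not divide 10  fails
C8: x4 = 10, not > 12; antecedent false, conditional vacuously true  holds
C9: values 10, 14, 18, 16 are pairwise distinct  holds
C10: x2 - x4 = 14 - 10 = 4, not 7  fails
C11: 4 / 4 = 1, so 4 divides 4  holds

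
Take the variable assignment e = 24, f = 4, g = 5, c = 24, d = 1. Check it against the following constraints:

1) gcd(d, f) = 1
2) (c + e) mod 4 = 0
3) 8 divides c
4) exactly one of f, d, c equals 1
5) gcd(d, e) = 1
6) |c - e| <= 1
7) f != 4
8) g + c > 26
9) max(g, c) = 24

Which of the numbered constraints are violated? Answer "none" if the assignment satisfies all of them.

Violated: 7.

1) gcd(1, 4) = 1 — satisfied.
2) c + e = 48; 48 mod 4 = 0 — satisfied.
3) 24 / 8 = 3, so 8 divides 24 — satisfied.
4) f=4, d=1, c=24; 1 of them equals 1 — satisfied.
5) gcd(1, 24) = 1 — satisfied.
6) |24 - 24| = 0; 0 ≤ 1 — satisfied.
7) f = 4, but 4 is required to differ — violated.
8) g + c = 5 + 24 = 29; 29 > 26 — satisfied.
9) max(5, 24) = 24 — satisfied.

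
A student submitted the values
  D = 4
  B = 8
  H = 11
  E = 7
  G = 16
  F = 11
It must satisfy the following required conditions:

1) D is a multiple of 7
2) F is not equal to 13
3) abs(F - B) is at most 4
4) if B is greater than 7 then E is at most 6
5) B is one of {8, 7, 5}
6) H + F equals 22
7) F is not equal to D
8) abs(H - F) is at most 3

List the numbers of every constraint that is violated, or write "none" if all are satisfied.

Constraints 1 and 4 do not hold.

1) 4 = 7*0 + 4, so 7 does not divide 4 — violated.
2) F = 11, and 11 ≠ 13 — OK.
3) abs(11 - 8) = 3; 3 ≤ 4 — OK.
4) B = 8 > 7, so we need E ≤ 6; but E = 7 > 6 — violated.
5) B = 8 is in {8, 7, 5} — OK.
6) H + F = 11 + 11 = 22 — OK.
7) F = 11, D = 4; distinct — OK.
8) abs(11 - 11) = 0; 0 ≤ 3 — OK.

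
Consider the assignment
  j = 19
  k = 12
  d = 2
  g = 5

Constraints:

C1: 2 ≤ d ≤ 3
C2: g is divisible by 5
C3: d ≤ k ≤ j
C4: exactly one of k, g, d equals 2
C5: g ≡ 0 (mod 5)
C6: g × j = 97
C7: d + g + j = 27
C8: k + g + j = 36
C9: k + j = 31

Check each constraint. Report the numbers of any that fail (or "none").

C1: d = 2 lies in [2, 3] — OK.
C2: 5 / 5 = 1, so 5 divides 5 — OK.
C3: values 2 ≤ 12 ≤ 19 — OK.
C4: k=12, g=5, d=2; 1 of them equals 2 — OK.
C5: 5 mod 5 = 0 — OK.
C6: g × j = 5 × 19 = 95, not 97 — violated.
C7: d + g + j = 2 + 5 + 19 = 26, not 27 — violated.
C8: k + g + j = 12 + 5 + 19 = 36 — OK.
C9: k + j = 12 + 19 = 31 — OK.

The assignment fails constraints 6 and 7.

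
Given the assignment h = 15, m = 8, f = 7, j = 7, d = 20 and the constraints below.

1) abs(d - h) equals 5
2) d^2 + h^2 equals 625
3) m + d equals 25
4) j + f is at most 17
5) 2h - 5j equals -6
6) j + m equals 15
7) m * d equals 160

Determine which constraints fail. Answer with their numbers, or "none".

1) abs(20 - 15) = 5  true
2) d^2 + h^2 = 20^2 + 15^2 = 400 + 225 = 625  true
3) m + d = 8 + 20 = 28, not 25  false
4) j + f = 7 + 7 = 14; 14 ≤ 17  true
5) 2h - 5j = 2(15) - 5(7) = -5, not -6  false
6) j + m = 7 + 8 = 15  true
7) m * d = 8 * 20 = 160  true

Violated: 3, 5.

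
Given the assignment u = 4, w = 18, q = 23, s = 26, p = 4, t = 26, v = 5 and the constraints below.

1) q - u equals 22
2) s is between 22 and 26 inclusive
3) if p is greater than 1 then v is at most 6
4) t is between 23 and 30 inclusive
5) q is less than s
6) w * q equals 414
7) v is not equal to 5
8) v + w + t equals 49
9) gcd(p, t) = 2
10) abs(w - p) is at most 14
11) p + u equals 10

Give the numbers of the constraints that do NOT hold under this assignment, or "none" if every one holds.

1) q - u = 23 - 4 = 19, not 22  FAIL
2) s = 26 lies in [22, 26]  OK
3) p = 4 > 1, so we need v ≤ 6; v = 5 ≤ 6  OK
4) t = 26 lies in [23, 30]  OK
5) q = 23, s = 26; 23 < 26  OK
6) w * q = 18 * 23 = 414  OK
7) v = 5, but 5 is required to differ  FAIL
8) v + w + t = 5 + 18 + 26 = 49  OK
9) gcd(4, 26) = 2  OK
10) abs(18 - 4) = 14; 14 ≤ 14  OK
11) p + u = 4 + 4 = 8, not 10  FAIL

No — constraints 1, 7, and 11 are not satisfied.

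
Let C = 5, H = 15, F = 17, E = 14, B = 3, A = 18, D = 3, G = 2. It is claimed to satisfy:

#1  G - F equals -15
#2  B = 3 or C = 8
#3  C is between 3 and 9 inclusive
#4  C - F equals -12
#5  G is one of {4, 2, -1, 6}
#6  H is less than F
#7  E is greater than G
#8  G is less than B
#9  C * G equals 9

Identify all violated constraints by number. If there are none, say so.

#1 G - F = 2 - 17 = -15 — holds.
#2 B = 3 = 3 (first disjunct) — holds.
#3 C = 5 lies in [3, 9] — holds.
#4 C - F = 5 - 17 = -12 — holds.
#5 G = 2 is in {4, 2, -1, 6} — holds.
#6 H = 15, F = 17; 15 < 17 — holds.
#7 E = 14, G = 2; 14 > 2 — holds.
#8 G = 2, B = 3; 2 < 3 — holds.
#9 C * G = 5 * 2 = 10, not 9 — does not hold.

Violated: 9.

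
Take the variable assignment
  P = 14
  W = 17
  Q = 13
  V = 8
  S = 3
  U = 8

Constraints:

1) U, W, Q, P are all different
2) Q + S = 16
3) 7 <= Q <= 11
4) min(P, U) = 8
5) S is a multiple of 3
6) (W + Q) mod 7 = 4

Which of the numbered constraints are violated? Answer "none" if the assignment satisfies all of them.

1) values 8, 17, 13, 14 are pairwise distinct — holds.
2) Q + S = 13 + 3 = 16 — holds.
3) Q = 13 is outside [7, 11] — does not hold.
4) min(14, 8) = 8 — holds.
5) 3 / 3 = 1, so 3 divides 3 — holds.
6) W + Q = 30; 30 mod 7 = 2, not 4 — does not hold.

The assignment fails constraints 3 and 6.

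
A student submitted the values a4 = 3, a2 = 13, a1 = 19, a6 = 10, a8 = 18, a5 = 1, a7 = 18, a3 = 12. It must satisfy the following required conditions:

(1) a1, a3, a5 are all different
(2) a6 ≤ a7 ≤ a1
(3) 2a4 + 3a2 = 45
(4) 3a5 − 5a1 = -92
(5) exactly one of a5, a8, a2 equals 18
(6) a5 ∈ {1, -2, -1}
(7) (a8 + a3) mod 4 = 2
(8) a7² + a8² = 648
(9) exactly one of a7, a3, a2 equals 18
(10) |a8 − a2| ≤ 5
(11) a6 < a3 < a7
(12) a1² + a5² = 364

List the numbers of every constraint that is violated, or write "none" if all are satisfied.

(1) values 19, 12, 1 are pairwise distinct — satisfied.
(2) values 10 ≤ 18 ≤ 19 — satisfied.
(3) 2a4 + 3a2 = 2(3) + 3(13) = 45 — satisfied.
(4) 3a5 − 5a1 = 3(1) − 5(19) = -92 — satisfied.
(5) a5=1, a8=18, a2=13; 1 of them equals 18 — satisfied.
(6) a5 = 1 is in {1, -2, -1} — satisfied.
(7) a8 + a3 = 30; 30 mod 4 = 2 — satisfied.
(8) a7² + a8² = 18² + 18² = 324 + 324 = 648 — satisfied.
(9) a7=18, a3=12, a2=13; 1 of them equals 18 — satisfied.
(10) |18 − 13| = 5; 5 ≤ 5 — satisfied.
(11) values 10 < 12 < 18 — satisfied.
(12) a1² + a5² = 19² + 1² = 361 + 1 = 362, not 364 — violated.

No — constraint 12 is not satisfied.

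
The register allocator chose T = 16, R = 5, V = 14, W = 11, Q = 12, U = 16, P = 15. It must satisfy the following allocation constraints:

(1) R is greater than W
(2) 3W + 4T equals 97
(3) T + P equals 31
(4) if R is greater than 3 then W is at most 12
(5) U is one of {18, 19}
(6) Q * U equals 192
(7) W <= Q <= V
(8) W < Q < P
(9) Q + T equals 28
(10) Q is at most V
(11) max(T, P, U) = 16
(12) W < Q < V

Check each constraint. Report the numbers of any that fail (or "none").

(1) R = 5, W = 11; 5 ≤ 11 (want >) — violated.
(2) 3W + 4T = 3(11) + 4(16) = 97 — satisfied.
(3) T + P = 16 + 15 = 31 — satisfied.
(4) R = 5 > 3, so we need W ≤ 12; W = 11 ≤ 12 — satisfied.
(5) U = 16 is not in {18, 19} — violated.
(6) Q * U = 12 * 16 = 192 — satisfied.
(7) values 11 <= 12 <= 14 — satisfied.
(8) values 11 < 12 < 15 — satisfied.
(9) Q + T = 12 + 16 = 28 — satisfied.
(10) Q = 12, V = 14; 12 ≤ 14 — satisfied.
(11) max(16, 15, 16) = 16 — satisfied.
(12) values 11 < 12 < 14 — satisfied.

No — constraints 1, 5 are not satisfied.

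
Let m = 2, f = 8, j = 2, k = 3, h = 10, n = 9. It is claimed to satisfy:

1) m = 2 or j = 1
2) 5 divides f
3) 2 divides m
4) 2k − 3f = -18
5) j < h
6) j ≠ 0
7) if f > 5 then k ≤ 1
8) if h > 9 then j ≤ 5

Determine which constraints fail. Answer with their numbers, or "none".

1) m = 2 = 2 (first disjunct)  ✔
2) 8 = 5×1 + 3, so 5 does not divide 8  ✘
3) 2 / 2 = 1, so 2 divides 2  ✔
4) 2k − 3f = 2(3) − 3(8) = -18  ✔
5) j = 2, h = 10; 2 < 10  ✔
6) j = 2, and 2 ≠ 0  ✔
7) f = 8 > 5, so we need k ≤ 1; but k = 3 > 1  ✘
8) h = 10 > 9, so we need j ≤ 5; j = 2 ≤ 5  ✔

Constraints 2 and 7 are violated.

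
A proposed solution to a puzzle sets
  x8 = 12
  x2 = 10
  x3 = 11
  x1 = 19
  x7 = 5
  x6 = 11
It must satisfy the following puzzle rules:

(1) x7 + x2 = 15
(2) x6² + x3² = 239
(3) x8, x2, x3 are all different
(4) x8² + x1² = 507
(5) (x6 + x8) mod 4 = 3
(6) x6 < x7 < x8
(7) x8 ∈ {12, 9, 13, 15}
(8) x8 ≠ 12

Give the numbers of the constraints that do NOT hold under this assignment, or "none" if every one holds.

No — constraints 2, 4, 6, and 8 are not satisfied.

(1) x7 + x2 = 5 + 10 = 15 — holds.
(2) x6² + x3² = 11² + 11² = 121 + 121 = 242, not 239 — does not hold.
(3) values 12, 10, 11 are pairwise distinct — holds.
(4) x8² + x1² = 12² + 19² = 144 + 361 = 505, not 507 — does not hold.
(5) x6 + x8 = 23; 23 mod 4 = 3 — holds.
(6) values 11, 5, 12; x6 = 11 is not < x7 = 5 — does not hold.
(7) x8 = 12 is in {12, 9, 13, 15} — holds.
(8) x8 = 12, but 12 is required to differ — does not hold.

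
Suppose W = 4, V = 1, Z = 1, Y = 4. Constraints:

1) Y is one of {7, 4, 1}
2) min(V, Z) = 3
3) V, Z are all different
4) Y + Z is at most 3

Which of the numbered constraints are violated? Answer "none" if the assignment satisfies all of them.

The assignment fails constraints 2, 3, and 4.

1) Y = 4 is in {7, 4, 1}  OK
2) min(1, 1) = 1, not 3  FAIL
3) V = Z = 1, not all different  FAIL
4) Y + Z = 4 + 1 = 5; 5 > 3, bound 3 not met  FAIL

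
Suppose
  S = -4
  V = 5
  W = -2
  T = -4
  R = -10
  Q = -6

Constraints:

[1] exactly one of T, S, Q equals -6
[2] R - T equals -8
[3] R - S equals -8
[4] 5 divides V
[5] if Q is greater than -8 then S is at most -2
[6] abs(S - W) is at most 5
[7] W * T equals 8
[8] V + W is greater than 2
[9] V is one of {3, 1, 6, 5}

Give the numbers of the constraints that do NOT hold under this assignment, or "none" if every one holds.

[1] T=-4, S=-4, Q=-6; 1 of them equals -6 — satisfied.
[2] R - T = -10 - (-4) = -6, not -8 — violated.
[3] R - S = -10 - (-4) = -6, not -8 — violated.
[4] 5 / 5 = 1, so 5 divides 5 — satisfied.
[5] Q = -6 > -8, so we need S ≤ -2; S = -4 ≤ -2 — satisfied.
[6] abs(-4 - (-2)) = 2; 2 ≤ 5 — satisfied.
[7] W * T = -2 * (-4) = 8 — satisfied.
[8] V + W = 5 + (-2) = 3; 3 > 2 — satisfied.
[9] V = 5 is in {3, 1, 6, 5} — satisfied.

The assignment fails constraints 2 and 3.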